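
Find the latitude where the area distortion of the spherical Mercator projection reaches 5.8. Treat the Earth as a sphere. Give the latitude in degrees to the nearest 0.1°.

65.5°

Mercator areal scale is sec²φ.
sec²φ = 5.8  ⇒  cos²φ = 0.1724  ⇒  cos φ = 0.4152.
φ = arccos(0.4152) ≈ 65.5°.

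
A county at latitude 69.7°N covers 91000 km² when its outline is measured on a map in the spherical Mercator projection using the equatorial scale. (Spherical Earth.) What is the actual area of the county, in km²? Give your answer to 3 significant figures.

For Mercator, h = k = sec φ (a conformal cylindrical projection has a single point scale, 1/cos φ).
Areal scale = k² = sec²φ = 1/cos²(69.7°) = 1/0.3469² = 8.308.
True area = apparent / (areal scale) = 91000 / 8.308 ≈ 11000 km².

11000 km²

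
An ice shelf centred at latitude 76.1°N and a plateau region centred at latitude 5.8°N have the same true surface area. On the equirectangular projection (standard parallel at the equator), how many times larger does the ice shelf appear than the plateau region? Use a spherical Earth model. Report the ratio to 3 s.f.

4.14

In the plate carrée (x = Rλ, y = Rφ), meridians are true-scale (h = 1) and parallels are stretched by k = sec φ.
Areal scale at 76.1°: h·k = 1.000 × 4.163 = 4.163.
Areal scale at 5.8°: h·k = 1.000 × 1.005 = 1.005.
Ratio = 4.163/1.005 ≈ 4.14.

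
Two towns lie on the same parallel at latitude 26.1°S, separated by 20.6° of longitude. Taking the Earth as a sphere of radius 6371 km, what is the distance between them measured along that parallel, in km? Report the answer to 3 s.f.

Arc length along a parallel = R cos φ · Δλ (with Δλ in radians).
= 6371 × cos 26.1° × (20.6° × π/180) = 6371 × 0.8980 × 0.3595 ≈ 2060 km.

2060 km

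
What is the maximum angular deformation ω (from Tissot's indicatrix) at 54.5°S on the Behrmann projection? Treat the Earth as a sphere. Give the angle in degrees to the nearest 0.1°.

Behrmann is a cylindrical equal-area projection with standard parallels at ±30°. Cylindrical equal-area (φ₀ = 30°): h = cos φ / cos 30° along meridians, k = cos 30° / cos φ along parallels; h·k = 1.
At 54.5°: h = 0.6705, k = 1.491; principal scales a = 1.491, b = 0.6705.
sin(ω/2) = (a − b)/(a + b) = 0.8208/2.162 = 0.3797, so ω = 2 arcsin(0.3797) ≈ 44.6°.

44.6°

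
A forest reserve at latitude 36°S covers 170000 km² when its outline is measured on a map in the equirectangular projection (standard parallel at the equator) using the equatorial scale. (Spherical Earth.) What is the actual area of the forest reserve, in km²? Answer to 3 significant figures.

For the equirectangular projection with φ₀ = 0 (plate carrée), h = 1 along meridians and k = sec φ along parallels.
Areal scale = h·k = 1 × sec φ; at 36°, h = 1.000, k = 1.236, so h·k = 1.236.
True area = apparent / (areal scale) = 170000 / 1.236 ≈ 138000 km².

138000 km²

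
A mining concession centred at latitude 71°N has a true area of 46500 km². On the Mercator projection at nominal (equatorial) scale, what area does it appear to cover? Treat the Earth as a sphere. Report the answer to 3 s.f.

For Mercator, h = k = sec φ (a conformal cylindrical projection has a single point scale, 1/cos φ).
Areal scale = k² = sec²φ = 1/cos²(71°) = 1/0.3256² = 9.434.
Apparent area = 46500 × 9.434 ≈ 439000 km².

439000 km²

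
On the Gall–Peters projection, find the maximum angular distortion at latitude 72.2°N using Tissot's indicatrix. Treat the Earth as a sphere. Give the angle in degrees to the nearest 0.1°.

The Gall–Peters projection is cylindrical equal-area with φ₀ = 45°. For cylindrical equal-area with standard parallel φ₀, h = cos φ / cos φ₀ and k = cos φ₀ / cos φ, so h·k = 1.
At 72.2°: h = 0.4323, k = 2.313; principal scales a = 2.313, b = 0.4323.
sin(ω/2) = (a − b)/(a + b) = 1.881/2.745 = 0.6851, so ω = 2 arcsin(0.6851) ≈ 86.5°.

86.5°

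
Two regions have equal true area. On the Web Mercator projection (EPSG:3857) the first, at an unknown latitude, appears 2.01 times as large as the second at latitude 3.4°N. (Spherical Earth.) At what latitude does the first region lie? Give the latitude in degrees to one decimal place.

45.2°

Mercator areal scale is sec²φ, so apparent-area ratio = sec²φ₁ / sec²φ₂ = cos²φ₂ / cos²φ₁.
cos²φ₂ / cos²φ₁ = 2.01  ⇒  cos φ₁ = cos 3.4° / √2.01 = 0.9982/1.418 = 0.7041.
φ₁ = arccos(0.7041) ≈ 45.2°.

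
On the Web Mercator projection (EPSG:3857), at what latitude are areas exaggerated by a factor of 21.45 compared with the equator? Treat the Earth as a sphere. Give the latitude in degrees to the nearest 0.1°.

Mercator areal scale is sec²φ.
sec²φ = 21.45  ⇒  cos²φ = 0.04662  ⇒  cos φ = 0.2159.
φ = arccos(0.2159) ≈ 77.5°.

77.5°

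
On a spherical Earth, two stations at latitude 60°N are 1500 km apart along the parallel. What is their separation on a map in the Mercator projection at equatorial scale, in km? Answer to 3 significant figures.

3000 km

Mercator is conformal, so the point scale is isotropic: h = k = sec φ = 1/cos φ.
Along the parallel, k = sec 60° = 1/0.5000 = 2.000.
Map distance = 1500 × 2.000 ≈ 3000 km.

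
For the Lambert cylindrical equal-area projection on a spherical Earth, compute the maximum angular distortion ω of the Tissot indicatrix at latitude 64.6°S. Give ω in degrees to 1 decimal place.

The Lambert cylindrical equal-area projection is the cylindrical equal-area projection with its standard parallel at the equator (φ₀ = 0). Cylindrical equal-area (φ₀ = 0°): h = cos φ / cos 0° along meridians, k = cos 0° / cos φ along parallels; h·k = 1.
At 64.6°: h = 0.4289, k = 2.331; principal scales a = 2.331, b = 0.4289.
sin(ω/2) = (a − b)/(a + b) = 1.902/2.760 = 0.6892, so ω = 2 arcsin(0.6892) ≈ 87.1°.

87.1°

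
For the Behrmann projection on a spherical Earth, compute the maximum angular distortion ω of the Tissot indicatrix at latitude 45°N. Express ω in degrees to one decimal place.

23.1°

The Behrmann projection is cylindrical equal-area with φ₀ = 30°. For cylindrical equal-area with standard parallel φ₀, h = cos φ / cos φ₀ and k = cos φ₀ / cos φ, so h·k = 1.
At 45°: h = 0.8165, k = 1.225; principal scales a = 1.225, b = 0.8165.
sin(ω/2) = (a − b)/(a + b) = 0.4082/2.041 = 0.2000, so ω = 2 arcsin(0.2000) ≈ 23.1°.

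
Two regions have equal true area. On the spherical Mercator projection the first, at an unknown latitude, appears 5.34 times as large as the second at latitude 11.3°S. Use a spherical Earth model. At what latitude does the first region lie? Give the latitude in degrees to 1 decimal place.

On Mercator, (apparent₁)/(apparent₂) = sec²φ₁ / sec²φ₂ when true areas are equal.
cos²φ₂ / cos²φ₁ = 5.34  ⇒  cos φ₁ = cos 11.3° / √5.34 = 0.9806/2.311 = 0.4244.
φ₁ = arccos(0.4244) ≈ 64.9°.

64.9°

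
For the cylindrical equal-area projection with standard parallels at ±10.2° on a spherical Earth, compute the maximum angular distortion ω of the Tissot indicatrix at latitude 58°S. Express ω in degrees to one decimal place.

A cylindrical equal-area projection with standard parallel φ₀ has meridian scale h = cos φ / cos φ₀ and parallel scale k = cos φ₀ / cos φ (so areas are preserved, h·k = 1).
At 58°: h = 0.5384, k = 1.857; principal scales a = 1.857, b = 0.5384.
sin(ω/2) = (a − b)/(a + b) = 1.319/2.396 = 0.5505, so ω = 2 arcsin(0.5505) ≈ 66.8°.

66.8°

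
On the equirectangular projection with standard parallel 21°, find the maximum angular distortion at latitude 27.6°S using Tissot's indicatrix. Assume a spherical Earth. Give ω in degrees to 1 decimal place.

3.0°

The equidistant cylindrical projection with φ₀ = 21° has h = 1 (meridians true) and k = cos φ₀ / cos φ along parallels.
At 27.6°: h = 1.000, k = 1.053; principal scales a = 1.053, b = 1.000.
sin(ω/2) = (a − b)/(a + b) = 0.05346/2.053 = 0.02603, so ω = 2 arcsin(0.02603) ≈ 3.0°.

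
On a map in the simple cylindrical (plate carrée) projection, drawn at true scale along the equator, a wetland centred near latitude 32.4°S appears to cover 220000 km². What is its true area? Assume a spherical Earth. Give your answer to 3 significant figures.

186000 km²

For the equirectangular projection with φ₀ = 0 (plate carrée), h = 1 along meridians and k = sec φ along parallels.
Areal scale = h·k = 1 × sec φ; at 32.4°, h = 1.000, k = 1.184, so h·k = 1.184.
True area = apparent / (areal scale) = 220000 / 1.184 ≈ 186000 km².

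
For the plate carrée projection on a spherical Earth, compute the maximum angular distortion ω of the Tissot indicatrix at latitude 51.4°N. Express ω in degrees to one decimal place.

Plate carrée maps x = Rλ, y = Rφ. The meridian scale is h = 1 and the parallel scale is k = 1/cos φ = sec φ.
At 51.4°: h = 1.000, k = 1.603; principal scales a = 1.603, b = 1.000.
sin(ω/2) = (a − b)/(a + b) = 0.6029/2.603 = 0.2316, so ω = 2 arcsin(0.2316) ≈ 26.8°.

26.8°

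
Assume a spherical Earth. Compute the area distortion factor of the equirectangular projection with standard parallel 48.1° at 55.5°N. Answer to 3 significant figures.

With standard parallel φ₀ = 48.1°, the equirectangular projection gives x = Rλ cos φ₀, y = Rφ, so h = 1 and k = cos 48.1° / cos φ.
Areal scale = h·k = 1 × cos φ₀ / cos φ; at 55.5°, h = 1.000, k = 1.179, so h·k = 1.179.

1.18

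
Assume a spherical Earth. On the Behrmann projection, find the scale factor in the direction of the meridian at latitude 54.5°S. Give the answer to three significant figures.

0.671

The Behrmann projection is cylindrical equal-area with φ₀ = 30°. A cylindrical equal-area projection with standard parallel φ₀ has meridian scale h = cos φ / cos φ₀ and parallel scale k = cos φ₀ / cos φ (so areas are preserved, h·k = 1).
h = cos 54.5° / cos 30° = 0.5807/0.8660 = 0.6705.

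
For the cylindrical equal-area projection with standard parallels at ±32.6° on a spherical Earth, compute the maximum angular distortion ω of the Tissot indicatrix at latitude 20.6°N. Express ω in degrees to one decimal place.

For cylindrical equal-area with standard parallel φ₀, h = cos φ / cos φ₀ and k = cos φ₀ / cos φ, so h·k = 1.
At 20.6°: h = 1.111, k = 0.9000; principal scales a = 1.111, b = 0.9000.
sin(ω/2) = (a − b)/(a + b) = 0.2111/2.011 = 0.1050, so ω = 2 arcsin(0.1050) ≈ 12.1°.

12.1°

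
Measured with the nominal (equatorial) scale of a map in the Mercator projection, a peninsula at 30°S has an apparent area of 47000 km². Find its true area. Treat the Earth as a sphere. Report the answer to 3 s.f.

35200 km²

Mercator is conformal, so the point scale is isotropic: h = k = sec φ = 1/cos φ.
Areal scale = k² = sec²φ = 1/cos²(30°) = 1/0.8660² = 1.333.
True area = apparent / (areal scale) = 47000 / 1.333 ≈ 35200 km².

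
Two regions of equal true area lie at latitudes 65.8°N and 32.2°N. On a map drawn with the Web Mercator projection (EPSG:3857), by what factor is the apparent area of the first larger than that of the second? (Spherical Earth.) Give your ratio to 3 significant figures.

4.26

Mercator is conformal with k = sec φ, so areal scale = k² = sec²φ.
At 65.8°: sec²(65.8°) = 1/0.4099² = 5.951.
At 32.2°: sec²(32.2°) = 1/0.8462² = 1.397.
Ratio = 5.951/1.397 = cos²(32.2°)/cos²(65.8°) ≈ 4.26.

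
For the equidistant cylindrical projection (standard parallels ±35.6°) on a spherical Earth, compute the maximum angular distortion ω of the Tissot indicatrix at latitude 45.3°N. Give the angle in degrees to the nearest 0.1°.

In the equirectangular projection with standard parallel φ₀ = 35.6° (x = Rλ cos φ₀, y = Rφ), meridians are true-scale (h = 1) and the parallel scale is k = cos φ₀ / cos φ.
At 45.3°: h = 1.000, k = 1.156; principal scales a = 1.156, b = 1.000.
sin(ω/2) = (a − b)/(a + b) = 0.1560/2.156 = 0.07234, so ω = 2 arcsin(0.07234) ≈ 8.3°.

8.3°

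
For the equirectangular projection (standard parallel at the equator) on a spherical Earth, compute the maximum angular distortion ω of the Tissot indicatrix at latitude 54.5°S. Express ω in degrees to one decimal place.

30.8°

For the equirectangular projection with φ₀ = 0 (plate carrée), h = 1 along meridians and k = sec φ along parallels.
At 54.5°: h = 1.000, k = 1.722; principal scales a = 1.722, b = 1.000.
sin(ω/2) = (a − b)/(a + b) = 0.7221/2.722 = 0.2653, so ω = 2 arcsin(0.2653) ≈ 30.8°.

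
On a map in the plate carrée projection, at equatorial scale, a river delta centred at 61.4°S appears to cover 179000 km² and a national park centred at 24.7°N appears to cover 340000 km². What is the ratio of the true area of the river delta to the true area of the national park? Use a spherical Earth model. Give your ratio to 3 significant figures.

Plate carrée has h = 1 and k = sec φ, giving areal scale sec φ; true area = (apparent area) · cos φ.
True area of river delta: 179000 × cos(61.4°) = 179000 × 0.4787 = 85690 km².
True area of national park: 340000 × cos(24.7°) = 340000 × 0.9085 = 308900 km².
Ratio = 85690 / 308900 ≈ 0.277.

0.277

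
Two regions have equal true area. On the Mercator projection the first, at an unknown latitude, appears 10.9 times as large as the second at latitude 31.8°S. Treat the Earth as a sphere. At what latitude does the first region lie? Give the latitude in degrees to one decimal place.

75.1°

Mercator areal scale is sec²φ, so apparent-area ratio = sec²φ₁ / sec²φ₂ = cos²φ₂ / cos²φ₁.
cos²φ₂ / cos²φ₁ = 10.9  ⇒  cos φ₁ = cos 31.8° / √10.9 = 0.8499/3.302 = 0.2574.
φ₁ = arccos(0.2574) ≈ 75.1°.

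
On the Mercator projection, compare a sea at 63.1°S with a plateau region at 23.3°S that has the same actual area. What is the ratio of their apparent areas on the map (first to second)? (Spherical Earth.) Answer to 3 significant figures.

On Mercator, area is exaggerated by sec²φ = 1/cos²φ.
At 63.1°: sec²(63.1°) = 1/0.4524² = 4.885.
At 23.3°: sec²(23.3°) = 1/0.9184² = 1.185.
Ratio = 4.885/1.185 = cos²(23.3°)/cos²(63.1°) ≈ 4.12.

4.12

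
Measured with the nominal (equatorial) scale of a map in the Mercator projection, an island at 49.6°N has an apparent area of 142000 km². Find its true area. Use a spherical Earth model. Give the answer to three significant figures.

The Mercator projection is conformal; its linear scale factor is the same in every direction and equals sec φ = 1/cos φ.
Areal scale = k² = sec²φ = 1/cos²(49.6°) = 1/0.6481² = 2.381.
True area = apparent / (areal scale) = 142000 / 2.381 ≈ 59600 km².

59600 km²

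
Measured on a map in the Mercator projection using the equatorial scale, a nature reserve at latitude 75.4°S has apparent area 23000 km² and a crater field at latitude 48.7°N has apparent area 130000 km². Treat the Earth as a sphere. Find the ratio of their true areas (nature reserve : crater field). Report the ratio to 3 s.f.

Mercator's areal exaggeration is sec²φ; hence true area = (apparent area) · cos²φ.
True area of nature reserve: 23000 × cos²(75.4°) = 23000 × 0.06354 = 1461 km².
True area of crater field: 130000 × cos²(48.7°) = 130000 × 0.4356 = 56630 km².
Ratio = 1461 / 56630 ≈ 0.0258.

0.0258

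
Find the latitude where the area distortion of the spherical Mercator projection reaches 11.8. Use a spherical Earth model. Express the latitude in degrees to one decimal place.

Mercator areal scale is sec²φ.
sec²φ = 11.8  ⇒  cos²φ = 0.08475  ⇒  cos φ = 0.2911.
φ = arccos(0.2911) ≈ 73.1°.

73.1°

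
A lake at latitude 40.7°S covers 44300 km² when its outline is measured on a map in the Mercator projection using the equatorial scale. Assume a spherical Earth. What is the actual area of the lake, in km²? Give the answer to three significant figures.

The Mercator projection is conformal; its linear scale factor is the same in every direction and equals sec φ = 1/cos φ.
Areal scale = k² = sec²φ = 1/cos²(40.7°) = 1/0.7581² = 1.740.
True area = apparent / (areal scale) = 44300 / 1.740 ≈ 25500 km².

25500 km²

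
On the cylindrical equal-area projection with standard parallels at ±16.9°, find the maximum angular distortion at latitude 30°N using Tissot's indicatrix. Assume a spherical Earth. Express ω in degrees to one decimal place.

11.4°

For cylindrical equal-area with standard parallel φ₀, h = cos φ / cos φ₀ and k = cos φ₀ / cos φ, so h·k = 1.
At 30°: h = 0.9051, k = 1.105; principal scales a = 1.105, b = 0.9051.
sin(ω/2) = (a − b)/(a + b) = 0.1997/2.010 = 0.09937, so ω = 2 arcsin(0.09937) ≈ 11.4°.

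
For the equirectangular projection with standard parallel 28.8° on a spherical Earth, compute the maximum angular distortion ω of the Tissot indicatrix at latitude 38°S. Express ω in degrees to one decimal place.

6.1°

In the equirectangular projection with standard parallel φ₀ = 28.8° (x = Rλ cos φ₀, y = Rφ), meridians are true-scale (h = 1) and the parallel scale is k = cos φ₀ / cos φ.
At 38°: h = 1.000, k = 1.112; principal scales a = 1.112, b = 1.000.
sin(ω/2) = (a − b)/(a + b) = 0.1120/2.112 = 0.05305, so ω = 2 arcsin(0.05305) ≈ 6.1°.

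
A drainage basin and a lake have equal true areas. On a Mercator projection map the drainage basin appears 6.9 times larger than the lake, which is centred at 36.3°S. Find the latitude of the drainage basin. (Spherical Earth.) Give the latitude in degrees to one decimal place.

On Mercator, (apparent₁)/(apparent₂) = sec²φ₁ / sec²φ₂ when true areas are equal.
cos²φ₂ / cos²φ₁ = 6.9  ⇒  cos φ₁ = cos 36.3° / √6.9 = 0.8059/2.627 = 0.3068.
φ₁ = arccos(0.3068) ≈ 72.1°.

72.1°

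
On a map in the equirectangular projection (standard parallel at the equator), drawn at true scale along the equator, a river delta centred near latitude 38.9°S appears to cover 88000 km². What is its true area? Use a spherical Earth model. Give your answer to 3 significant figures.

68500 km²

For the equirectangular projection with φ₀ = 0 (plate carrée), h = 1 along meridians and k = sec φ along parallels.
Areal scale = h·k = 1 × sec φ; at 38.9°, h = 1.000, k = 1.285, so h·k = 1.285.
True area = apparent / (areal scale) = 88000 / 1.285 ≈ 68500 km².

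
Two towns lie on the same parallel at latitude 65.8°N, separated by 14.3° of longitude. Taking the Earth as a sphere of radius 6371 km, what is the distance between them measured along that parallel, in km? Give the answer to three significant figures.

Arc length along a parallel = R cos φ · Δλ (with Δλ in radians).
= 6371 × cos 65.8° × (14.3° × π/180) = 6371 × 0.4099 × 0.2496 ≈ 652 km.

652 km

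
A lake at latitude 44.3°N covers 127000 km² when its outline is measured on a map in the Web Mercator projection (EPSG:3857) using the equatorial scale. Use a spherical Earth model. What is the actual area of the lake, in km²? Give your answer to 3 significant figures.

The Mercator projection is conformal; its linear scale factor is the same in every direction and equals sec φ = 1/cos φ.
Areal scale = k² = sec²φ = 1/cos²(44.3°) = 1/0.7157² = 1.952.
True area = apparent / (areal scale) = 127000 / 1.952 ≈ 65100 km².

65100 km²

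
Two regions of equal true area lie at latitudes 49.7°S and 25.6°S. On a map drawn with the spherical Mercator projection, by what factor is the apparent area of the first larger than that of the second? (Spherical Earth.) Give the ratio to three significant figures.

1.94

Mercator is conformal with k = sec φ, so areal scale = k² = sec²φ.
At 49.7°: sec²(49.7°) = 1/0.6468² = 2.390.
At 25.6°: sec²(25.6°) = 1/0.9018² = 1.230.
Ratio = 2.390/1.230 = cos²(25.6°)/cos²(49.7°) ≈ 1.94.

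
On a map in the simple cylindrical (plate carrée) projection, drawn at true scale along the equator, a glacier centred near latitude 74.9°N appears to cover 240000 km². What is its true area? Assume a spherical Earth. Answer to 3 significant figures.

For the equirectangular projection with φ₀ = 0 (plate carrée), h = 1 along meridians and k = sec φ along parallels.
Areal scale = h·k = 1 × sec φ; at 74.9°, h = 1.000, k = 3.839, so h·k = 3.839.
True area = apparent / (areal scale) = 240000 / 3.839 ≈ 62500 km².

62500 km²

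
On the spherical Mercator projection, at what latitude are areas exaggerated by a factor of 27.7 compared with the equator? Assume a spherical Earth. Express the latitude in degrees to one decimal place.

79.0°

Mercator areal scale is sec²φ.
sec²φ = 27.7  ⇒  cos²φ = 0.03610  ⇒  cos φ = 0.1900.
φ = arccos(0.1900) ≈ 79.0°.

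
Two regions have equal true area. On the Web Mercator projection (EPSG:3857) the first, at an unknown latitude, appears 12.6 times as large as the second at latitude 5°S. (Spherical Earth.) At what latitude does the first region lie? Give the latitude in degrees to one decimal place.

For equal true areas on Mercator, apparent areas scale as sec²φ, so the ratio is cos²φ₂ / cos²φ₁.
cos²φ₂ / cos²φ₁ = 12.6  ⇒  cos φ₁ = cos 5° / √12.6 = 0.9962/3.550 = 0.2806.
φ₁ = arccos(0.2806) ≈ 73.7°.

73.7°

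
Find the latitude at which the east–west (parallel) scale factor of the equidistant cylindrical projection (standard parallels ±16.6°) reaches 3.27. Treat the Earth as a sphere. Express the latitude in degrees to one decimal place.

The equidistant cylindrical projection with φ₀ = 16.6° has h = 1 (meridians true) and k = cos φ₀ / cos φ along parallels.
k = cos φ₀ / cos φ = 3.27  ⇒  cos φ = cos 16.6° / 3.27 = 0.2931.
φ = arccos(0.2931) ≈ 73.0°.

73.0°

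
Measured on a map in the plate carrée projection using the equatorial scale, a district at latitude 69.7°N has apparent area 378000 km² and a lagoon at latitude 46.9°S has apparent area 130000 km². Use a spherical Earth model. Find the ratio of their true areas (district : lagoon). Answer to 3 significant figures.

1.48

Plate carrée has h = 1 and k = sec φ, giving areal scale sec φ; true area = (apparent area) · cos φ.
True area of district: 378000 × cos(69.7°) = 378000 × 0.3469 = 131100 km².
True area of lagoon: 130000 × cos(46.9°) = 130000 × 0.6833 = 88830 km².
Ratio = 131100 / 88830 ≈ 1.48.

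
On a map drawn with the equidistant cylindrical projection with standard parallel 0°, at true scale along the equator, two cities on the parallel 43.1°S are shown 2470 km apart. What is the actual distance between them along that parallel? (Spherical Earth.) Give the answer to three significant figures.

For the equirectangular projection with φ₀ = 0 (plate carrée), h = 1 along meridians and k = sec φ along parallels.
Along the parallel at 43.1°, map distances are exaggerated by k = sec 43.1° = 1.370.
True distance = 2470 / 1.370 = 2470 × cos 43.1° ≈ 1800 km.

1800 km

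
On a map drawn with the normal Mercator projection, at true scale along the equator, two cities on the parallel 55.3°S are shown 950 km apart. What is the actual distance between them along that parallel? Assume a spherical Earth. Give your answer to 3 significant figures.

For Mercator, h = k = sec φ (a conformal cylindrical projection has a single point scale, 1/cos φ).
Along the parallel at 55.3°, map distances are exaggerated by k = sec 55.3° = 1.757.
True distance = 950 / 1.757 = 950 × cos 55.3° ≈ 541 km.

541 km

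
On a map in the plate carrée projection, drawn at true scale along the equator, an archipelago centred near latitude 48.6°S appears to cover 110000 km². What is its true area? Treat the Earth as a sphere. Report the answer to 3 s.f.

72700 km²

Plate carrée maps x = Rλ, y = Rφ. The meridian scale is h = 1 and the parallel scale is k = 1/cos φ = sec φ.
Areal scale = h·k = 1 × sec φ; at 48.6°, h = 1.000, k = 1.512, so h·k = 1.512.
True area = apparent / (areal scale) = 110000 / 1.512 ≈ 72700 km².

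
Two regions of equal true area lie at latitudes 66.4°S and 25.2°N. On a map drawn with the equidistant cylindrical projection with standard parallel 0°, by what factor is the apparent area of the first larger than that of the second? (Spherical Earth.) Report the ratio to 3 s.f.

For the equirectangular projection with φ₀ = 0 (plate carrée), h = 1 along meridians and k = sec φ along parallels.
Areal scale at 66.4°: h·k = 1.000 × 2.498 = 2.498.
Areal scale at 25.2°: h·k = 1.000 × 1.105 = 1.105.
Ratio = 2.498/1.105 ≈ 2.26.

2.26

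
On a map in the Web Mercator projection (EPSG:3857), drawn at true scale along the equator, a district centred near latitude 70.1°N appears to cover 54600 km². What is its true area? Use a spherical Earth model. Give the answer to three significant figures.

The Mercator projection is conformal; its linear scale factor is the same in every direction and equals sec φ = 1/cos φ.
Areal scale = k² = sec²φ = 1/cos²(70.1°) = 1/0.3404² = 8.631.
True area = apparent / (areal scale) = 54600 / 8.631 ≈ 6330 km².

6330 km²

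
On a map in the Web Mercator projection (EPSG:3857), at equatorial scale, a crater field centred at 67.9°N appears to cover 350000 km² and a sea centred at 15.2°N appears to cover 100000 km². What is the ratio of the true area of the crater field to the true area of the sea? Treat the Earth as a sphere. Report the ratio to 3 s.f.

0.532

Since Mercator area scale is 1/cos²φ, the true area equals the apparent area multiplied by cos²φ.
True area of crater field: 350000 × cos²(67.9°) = 350000 × 0.1415 = 49540 km².
True area of sea: 100000 × cos²(15.2°) = 100000 × 0.9313 = 93130 km².
Ratio = 49540 / 93130 ≈ 0.532.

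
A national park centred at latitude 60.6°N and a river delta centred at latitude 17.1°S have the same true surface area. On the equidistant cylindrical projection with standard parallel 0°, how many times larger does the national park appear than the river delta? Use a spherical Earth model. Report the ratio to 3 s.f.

For the equirectangular projection with φ₀ = 0 (plate carrée), h = 1 along meridians and k = sec φ along parallels.
Areal scale at 60.6°: h·k = 1.000 × 2.037 = 2.037.
Areal scale at 17.1°: h·k = 1.000 × 1.046 = 1.046.
Ratio = 2.037/1.046 ≈ 1.95.

1.95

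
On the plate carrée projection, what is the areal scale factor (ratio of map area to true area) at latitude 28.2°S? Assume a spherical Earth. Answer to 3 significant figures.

1.13

For the equirectangular projection with φ₀ = 0 (plate carrée), h = 1 along meridians and k = sec φ along parallels.
Areal scale = h·k = 1 × sec φ; at 28.2°, h = 1.000, k = 1.135, so h·k = 1.135.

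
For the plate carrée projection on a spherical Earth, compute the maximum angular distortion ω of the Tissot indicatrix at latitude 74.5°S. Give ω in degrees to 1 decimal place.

For the equirectangular projection with φ₀ = 0 (plate carrée), h = 1 along meridians and k = sec φ along parallels.
At 74.5°: h = 1.000, k = 3.742; principal scales a = 3.742, b = 1.000.
sin(ω/2) = (a − b)/(a + b) = 2.742/4.742 = 0.5782, so ω = 2 arcsin(0.5782) ≈ 70.7°.

70.7°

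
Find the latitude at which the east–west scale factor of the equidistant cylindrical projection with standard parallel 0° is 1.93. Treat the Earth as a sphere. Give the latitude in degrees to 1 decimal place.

58.8°

Plate carrée: h = 1, k = sec φ along parallels.
sec φ = 1.93  ⇒  cos φ = 0.5181  ⇒  φ ≈ 58.8°.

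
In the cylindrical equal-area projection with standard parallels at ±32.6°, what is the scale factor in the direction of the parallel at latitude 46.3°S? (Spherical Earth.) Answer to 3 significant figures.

1.22

A cylindrical equal-area projection with standard parallel φ₀ has meridian scale h = cos φ / cos φ₀ and parallel scale k = cos φ₀ / cos φ (so areas are preserved, h·k = 1).
k = cos 32.6° / cos 46.3° = 0.8425/0.6909 = 1.219.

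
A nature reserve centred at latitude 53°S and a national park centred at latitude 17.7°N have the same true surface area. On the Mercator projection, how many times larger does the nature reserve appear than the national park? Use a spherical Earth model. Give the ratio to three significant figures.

2.51

Mercator areal scale is sec²φ.
At 53°: sec²(53°) = 1/0.6018² = 2.761.
At 17.7°: sec²(17.7°) = 1/0.9527² = 1.102.
Ratio = 2.761/1.102 = cos²(17.7°)/cos²(53°) ≈ 2.51.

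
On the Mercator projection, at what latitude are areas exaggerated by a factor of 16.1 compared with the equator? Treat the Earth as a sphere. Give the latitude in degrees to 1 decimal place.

75.6°

Mercator areal scale is sec²φ.
sec²φ = 16.1  ⇒  cos²φ = 0.06211  ⇒  cos φ = 0.2492.
φ = arccos(0.2492) ≈ 75.6°.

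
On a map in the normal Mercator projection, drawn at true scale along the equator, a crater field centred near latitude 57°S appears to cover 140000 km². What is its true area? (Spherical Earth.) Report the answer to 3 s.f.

41500 km²

For Mercator, h = k = sec φ (a conformal cylindrical projection has a single point scale, 1/cos φ).
Areal scale = k² = sec²φ = 1/cos²(57°) = 1/0.5446² = 3.371.
True area = apparent / (areal scale) = 140000 / 3.371 ≈ 41500 km².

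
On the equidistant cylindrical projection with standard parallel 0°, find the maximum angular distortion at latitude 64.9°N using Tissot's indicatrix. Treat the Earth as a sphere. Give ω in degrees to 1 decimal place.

47.7°

For the equirectangular projection with φ₀ = 0 (plate carrée), h = 1 along meridians and k = sec φ along parallels.
At 64.9°: h = 1.000, k = 2.357; principal scales a = 2.357, b = 1.000.
sin(ω/2) = (a − b)/(a + b) = 1.357/3.357 = 0.4043, so ω = 2 arcsin(0.4043) ≈ 47.7°.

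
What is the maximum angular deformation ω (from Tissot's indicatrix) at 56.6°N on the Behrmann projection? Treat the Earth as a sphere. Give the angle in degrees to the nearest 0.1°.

The Behrmann projection is cylindrical equal-area with φ₀ = 30°. Cylindrical equal-area (φ₀ = 30°): h = cos φ / cos 30° along meridians, k = cos 30° / cos φ along parallels; h·k = 1.
At 56.6°: h = 0.6356, k = 1.573; principal scales a = 1.573, b = 0.6356.
sin(ω/2) = (a − b)/(a + b) = 0.9376/2.209 = 0.4245, so ω = 2 arcsin(0.4245) ≈ 50.2°.

50.2°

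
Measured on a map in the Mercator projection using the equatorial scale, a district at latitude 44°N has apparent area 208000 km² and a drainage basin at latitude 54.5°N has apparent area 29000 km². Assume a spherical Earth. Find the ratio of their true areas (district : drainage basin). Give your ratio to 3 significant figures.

11.0

Since Mercator area scale is 1/cos²φ, the true area equals the apparent area multiplied by cos²φ.
True area of district: 208000 × cos²(44°) = 208000 × 0.5174 = 107600 km².
True area of drainage basin: 29000 × cos²(54.5°) = 29000 × 0.3372 = 9779 km².
Ratio = 107600 / 9779 ≈ 11.0.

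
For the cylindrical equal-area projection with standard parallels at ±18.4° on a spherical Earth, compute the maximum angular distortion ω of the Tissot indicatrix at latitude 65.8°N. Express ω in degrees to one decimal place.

86.5°

For cylindrical equal-area with standard parallel φ₀, h = cos φ / cos φ₀ and k = cos φ₀ / cos φ, so h·k = 1.
At 65.8°: h = 0.4320, k = 2.315; principal scales a = 2.315, b = 0.4320.
sin(ω/2) = (a − b)/(a + b) = 1.883/2.747 = 0.6854, so ω = 2 arcsin(0.6854) ≈ 86.5°.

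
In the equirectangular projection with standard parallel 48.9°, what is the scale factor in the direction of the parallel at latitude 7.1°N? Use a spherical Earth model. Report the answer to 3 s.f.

0.662

In the equirectangular projection with standard parallel φ₀ = 48.9° (x = Rλ cos φ₀, y = Rφ), meridians are true-scale (h = 1) and the parallel scale is k = cos φ₀ / cos φ.
k = cos 48.9° / cos 7.1° = 0.6574/0.9923 = 0.6625.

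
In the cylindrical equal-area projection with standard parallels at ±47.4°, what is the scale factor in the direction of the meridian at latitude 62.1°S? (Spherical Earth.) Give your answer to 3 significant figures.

0.691

For cylindrical equal-area with standard parallel φ₀, h = cos φ / cos φ₀ and k = cos φ₀ / cos φ, so h·k = 1.
h = cos 62.1° / cos 47.4° = 0.4679/0.6769 = 0.6913.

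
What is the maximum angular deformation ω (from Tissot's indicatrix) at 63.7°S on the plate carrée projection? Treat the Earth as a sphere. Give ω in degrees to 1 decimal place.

For the equirectangular projection with φ₀ = 0 (plate carrée), h = 1 along meridians and k = sec φ along parallels.
At 63.7°: h = 1.000, k = 2.257; principal scales a = 2.257, b = 1.000.
sin(ω/2) = (a − b)/(a + b) = 1.257/3.257 = 0.3859, so ω = 2 arcsin(0.3859) ≈ 45.4°.

45.4°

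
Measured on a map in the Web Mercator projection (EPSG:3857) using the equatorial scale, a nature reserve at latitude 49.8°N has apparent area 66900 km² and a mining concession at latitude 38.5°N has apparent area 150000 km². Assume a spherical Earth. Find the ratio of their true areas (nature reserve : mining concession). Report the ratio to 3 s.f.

0.303

Mercator's areal exaggeration is sec²φ; hence true area = (apparent area) · cos²φ.
True area of nature reserve: 66900 × cos²(49.8°) = 66900 × 0.4166 = 27870 km².
True area of mining concession: 150000 × cos²(38.5°) = 150000 × 0.6125 = 91870 km².
Ratio = 27870 / 91870 ≈ 0.303.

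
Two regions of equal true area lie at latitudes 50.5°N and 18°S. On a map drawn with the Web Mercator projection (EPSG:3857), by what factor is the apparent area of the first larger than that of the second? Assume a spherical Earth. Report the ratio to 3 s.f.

2.24

On Mercator, area is exaggerated by sec²φ = 1/cos²φ.
At 50.5°: sec²(50.5°) = 1/0.6361² = 2.472.
At 18°: sec²(18°) = 1/0.9511² = 1.106.
Ratio = 2.472/1.106 = cos²(18°)/cos²(50.5°) ≈ 2.24.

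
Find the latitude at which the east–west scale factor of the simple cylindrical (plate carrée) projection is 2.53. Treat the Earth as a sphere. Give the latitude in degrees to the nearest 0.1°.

66.7°

Plate carrée: h = 1, k = sec φ along parallels.
sec φ = 2.53  ⇒  cos φ = 0.3953  ⇒  φ ≈ 66.7°.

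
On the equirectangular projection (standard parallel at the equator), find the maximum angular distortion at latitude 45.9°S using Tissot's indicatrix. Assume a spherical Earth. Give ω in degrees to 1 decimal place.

For the equirectangular projection with φ₀ = 0 (plate carrée), h = 1 along meridians and k = sec φ along parallels.
At 45.9°: h = 1.000, k = 1.437; principal scales a = 1.437, b = 1.000.
sin(ω/2) = (a − b)/(a + b) = 0.4370/2.437 = 0.1793, so ω = 2 arcsin(0.1793) ≈ 20.7°.

20.7°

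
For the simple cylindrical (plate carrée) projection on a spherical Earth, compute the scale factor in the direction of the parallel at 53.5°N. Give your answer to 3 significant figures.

1.68

Plate carrée maps x = Rλ, y = Rφ. The meridian scale is h = 1 and the parallel scale is k = 1/cos φ = sec φ.
k = 1/cos 53.5° = 1/0.5948 = 1.681.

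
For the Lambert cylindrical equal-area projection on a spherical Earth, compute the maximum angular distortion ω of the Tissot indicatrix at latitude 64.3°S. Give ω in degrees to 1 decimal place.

The Lambert cylindrical equal-area projection is the cylindrical equal-area projection with its standard parallel at the equator (φ₀ = 0). Cylindrical equal-area (φ₀ = 0°): h = cos φ / cos 0° along meridians, k = cos 0° / cos φ along parallels; h·k = 1.
At 64.3°: h = 0.4337, k = 2.306; principal scales a = 2.306, b = 0.4337.
sin(ω/2) = (a − b)/(a + b) = 1.872/2.740 = 0.6834, so ω = 2 arcsin(0.6834) ≈ 86.2°.

86.2°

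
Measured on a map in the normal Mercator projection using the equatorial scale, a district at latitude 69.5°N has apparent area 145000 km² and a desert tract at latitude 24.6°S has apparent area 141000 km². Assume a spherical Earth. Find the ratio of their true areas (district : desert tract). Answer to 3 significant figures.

Mercator's areal exaggeration is sec²φ; hence true area = (apparent area) · cos²φ.
True area of district: 145000 × cos²(69.5°) = 145000 × 0.1226 = 17780 km².
True area of desert tract: 141000 × cos²(24.6°) = 141000 × 0.8267 = 116600 km².
Ratio = 17780 / 116600 ≈ 0.153.

0.153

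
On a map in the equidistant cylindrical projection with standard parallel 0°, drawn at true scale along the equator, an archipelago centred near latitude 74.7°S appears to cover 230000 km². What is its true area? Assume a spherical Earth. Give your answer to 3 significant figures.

In the plate carrée (x = Rλ, y = Rφ), meridians are true-scale (h = 1) and parallels are stretched by k = sec φ.
Areal scale = h·k = 1 × sec φ; at 74.7°, h = 1.000, k = 3.790, so h·k = 3.790.
True area = apparent / (areal scale) = 230000 / 3.790 ≈ 60700 km².

60700 km²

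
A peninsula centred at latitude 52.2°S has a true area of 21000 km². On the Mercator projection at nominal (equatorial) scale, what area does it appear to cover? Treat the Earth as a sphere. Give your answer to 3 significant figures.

For Mercator, h = k = sec φ (a conformal cylindrical projection has a single point scale, 1/cos φ).
Areal scale = k² = sec²φ = 1/cos²(52.2°) = 1/0.6129² = 2.662.
Apparent area = 21000 × 2.662 ≈ 55900 km².

55900 km²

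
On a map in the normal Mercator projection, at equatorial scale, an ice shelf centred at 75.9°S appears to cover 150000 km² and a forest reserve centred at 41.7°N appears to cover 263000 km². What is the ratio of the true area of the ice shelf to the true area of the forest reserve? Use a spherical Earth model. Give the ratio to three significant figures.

Mercator's areal exaggeration is sec²φ; hence true area = (apparent area) · cos²φ.
True area of ice shelf: 150000 × cos²(75.9°) = 150000 × 0.05935 = 8902 km².
True area of forest reserve: 263000 × cos²(41.7°) = 263000 × 0.5575 = 146600 km².
Ratio = 8902 / 146600 ≈ 0.0607.

0.0607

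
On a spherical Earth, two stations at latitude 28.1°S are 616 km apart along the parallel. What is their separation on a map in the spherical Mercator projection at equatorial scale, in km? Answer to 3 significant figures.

698 km

For Mercator, h = k = sec φ (a conformal cylindrical projection has a single point scale, 1/cos φ).
Along the parallel, k = sec 28.1° = 1/0.8821 = 1.134.
Map distance = 616 × 1.134 ≈ 698 km.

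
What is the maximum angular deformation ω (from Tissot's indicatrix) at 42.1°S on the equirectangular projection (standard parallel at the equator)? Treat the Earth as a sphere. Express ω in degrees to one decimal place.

For the equirectangular projection with φ₀ = 0 (plate carrée), h = 1 along meridians and k = sec φ along parallels.
At 42.1°: h = 1.000, k = 1.348; principal scales a = 1.348, b = 1.000.
sin(ω/2) = (a − b)/(a + b) = 0.3478/2.348 = 0.1481, so ω = 2 arcsin(0.1481) ≈ 17.0°.

17.0°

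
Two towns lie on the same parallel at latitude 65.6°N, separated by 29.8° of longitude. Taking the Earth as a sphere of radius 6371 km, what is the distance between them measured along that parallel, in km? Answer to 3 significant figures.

Arc length along a parallel = R cos φ · Δλ (with Δλ in radians).
= 6371 × cos 65.6° × (29.8° × π/180) = 6371 × 0.4131 × 0.5201 ≈ 1370 km.

1370 km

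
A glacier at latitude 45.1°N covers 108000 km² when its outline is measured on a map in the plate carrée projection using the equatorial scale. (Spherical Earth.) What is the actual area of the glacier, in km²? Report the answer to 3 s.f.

76200 km²

For the equirectangular projection with φ₀ = 0 (plate carrée), h = 1 along meridians and k = sec φ along parallels.
Areal scale = h·k = 1 × sec φ; at 45.1°, h = 1.000, k = 1.417, so h·k = 1.417.
True area = apparent / (areal scale) = 108000 / 1.417 ≈ 76200 km².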